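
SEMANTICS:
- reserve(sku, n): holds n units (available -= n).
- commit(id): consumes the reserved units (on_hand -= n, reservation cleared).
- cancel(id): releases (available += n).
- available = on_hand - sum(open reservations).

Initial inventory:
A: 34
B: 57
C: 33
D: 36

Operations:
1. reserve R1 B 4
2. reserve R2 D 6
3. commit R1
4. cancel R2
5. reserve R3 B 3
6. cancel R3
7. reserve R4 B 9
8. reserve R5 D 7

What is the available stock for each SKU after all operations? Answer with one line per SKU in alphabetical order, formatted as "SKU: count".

Answer: A: 34
B: 44
C: 33
D: 29

Derivation:
Step 1: reserve R1 B 4 -> on_hand[A=34 B=57 C=33 D=36] avail[A=34 B=53 C=33 D=36] open={R1}
Step 2: reserve R2 D 6 -> on_hand[A=34 B=57 C=33 D=36] avail[A=34 B=53 C=33 D=30] open={R1,R2}
Step 3: commit R1 -> on_hand[A=34 B=53 C=33 D=36] avail[A=34 B=53 C=33 D=30] open={R2}
Step 4: cancel R2 -> on_hand[A=34 B=53 C=33 D=36] avail[A=34 B=53 C=33 D=36] open={}
Step 5: reserve R3 B 3 -> on_hand[A=34 B=53 C=33 D=36] avail[A=34 B=50 C=33 D=36] open={R3}
Step 6: cancel R3 -> on_hand[A=34 B=53 C=33 D=36] avail[A=34 B=53 C=33 D=36] open={}
Step 7: reserve R4 B 9 -> on_hand[A=34 B=53 C=33 D=36] avail[A=34 B=44 C=33 D=36] open={R4}
Step 8: reserve R5 D 7 -> on_hand[A=34 B=53 C=33 D=36] avail[A=34 B=44 C=33 D=29] open={R4,R5}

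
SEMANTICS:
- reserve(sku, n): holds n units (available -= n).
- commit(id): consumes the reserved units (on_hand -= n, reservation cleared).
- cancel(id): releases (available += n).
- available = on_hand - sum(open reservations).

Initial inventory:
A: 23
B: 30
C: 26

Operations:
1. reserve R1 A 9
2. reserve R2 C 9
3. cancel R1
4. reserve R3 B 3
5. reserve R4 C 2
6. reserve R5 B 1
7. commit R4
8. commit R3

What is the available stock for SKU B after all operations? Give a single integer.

Step 1: reserve R1 A 9 -> on_hand[A=23 B=30 C=26] avail[A=14 B=30 C=26] open={R1}
Step 2: reserve R2 C 9 -> on_hand[A=23 B=30 C=26] avail[A=14 B=30 C=17] open={R1,R2}
Step 3: cancel R1 -> on_hand[A=23 B=30 C=26] avail[A=23 B=30 C=17] open={R2}
Step 4: reserve R3 B 3 -> on_hand[A=23 B=30 C=26] avail[A=23 B=27 C=17] open={R2,R3}
Step 5: reserve R4 C 2 -> on_hand[A=23 B=30 C=26] avail[A=23 B=27 C=15] open={R2,R3,R4}
Step 6: reserve R5 B 1 -> on_hand[A=23 B=30 C=26] avail[A=23 B=26 C=15] open={R2,R3,R4,R5}
Step 7: commit R4 -> on_hand[A=23 B=30 C=24] avail[A=23 B=26 C=15] open={R2,R3,R5}
Step 8: commit R3 -> on_hand[A=23 B=27 C=24] avail[A=23 B=26 C=15] open={R2,R5}
Final available[B] = 26

Answer: 26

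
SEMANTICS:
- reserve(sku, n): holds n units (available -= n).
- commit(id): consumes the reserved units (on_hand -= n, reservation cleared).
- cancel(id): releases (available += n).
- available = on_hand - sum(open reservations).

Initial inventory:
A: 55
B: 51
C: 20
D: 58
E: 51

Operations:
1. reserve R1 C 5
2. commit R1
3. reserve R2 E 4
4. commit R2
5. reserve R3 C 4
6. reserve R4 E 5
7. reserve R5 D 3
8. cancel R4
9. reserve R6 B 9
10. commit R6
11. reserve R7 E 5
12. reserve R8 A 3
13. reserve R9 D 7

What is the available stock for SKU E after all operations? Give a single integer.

Step 1: reserve R1 C 5 -> on_hand[A=55 B=51 C=20 D=58 E=51] avail[A=55 B=51 C=15 D=58 E=51] open={R1}
Step 2: commit R1 -> on_hand[A=55 B=51 C=15 D=58 E=51] avail[A=55 B=51 C=15 D=58 E=51] open={}
Step 3: reserve R2 E 4 -> on_hand[A=55 B=51 C=15 D=58 E=51] avail[A=55 B=51 C=15 D=58 E=47] open={R2}
Step 4: commit R2 -> on_hand[A=55 B=51 C=15 D=58 E=47] avail[A=55 B=51 C=15 D=58 E=47] open={}
Step 5: reserve R3 C 4 -> on_hand[A=55 B=51 C=15 D=58 E=47] avail[A=55 B=51 C=11 D=58 E=47] open={R3}
Step 6: reserve R4 E 5 -> on_hand[A=55 B=51 C=15 D=58 E=47] avail[A=55 B=51 C=11 D=58 E=42] open={R3,R4}
Step 7: reserve R5 D 3 -> on_hand[A=55 B=51 C=15 D=58 E=47] avail[A=55 B=51 C=11 D=55 E=42] open={R3,R4,R5}
Step 8: cancel R4 -> on_hand[A=55 B=51 C=15 D=58 E=47] avail[A=55 B=51 C=11 D=55 E=47] open={R3,R5}
Step 9: reserve R6 B 9 -> on_hand[A=55 B=51 C=15 D=58 E=47] avail[A=55 B=42 C=11 D=55 E=47] open={R3,R5,R6}
Step 10: commit R6 -> on_hand[A=55 B=42 C=15 D=58 E=47] avail[A=55 B=42 C=11 D=55 E=47] open={R3,R5}
Step 11: reserve R7 E 5 -> on_hand[A=55 B=42 C=15 D=58 E=47] avail[A=55 B=42 C=11 D=55 E=42] open={R3,R5,R7}
Step 12: reserve R8 A 3 -> on_hand[A=55 B=42 C=15 D=58 E=47] avail[A=52 B=42 C=11 D=55 E=42] open={R3,R5,R7,R8}
Step 13: reserve R9 D 7 -> on_hand[A=55 B=42 C=15 D=58 E=47] avail[A=52 B=42 C=11 D=48 E=42] open={R3,R5,R7,R8,R9}
Final available[E] = 42

Answer: 42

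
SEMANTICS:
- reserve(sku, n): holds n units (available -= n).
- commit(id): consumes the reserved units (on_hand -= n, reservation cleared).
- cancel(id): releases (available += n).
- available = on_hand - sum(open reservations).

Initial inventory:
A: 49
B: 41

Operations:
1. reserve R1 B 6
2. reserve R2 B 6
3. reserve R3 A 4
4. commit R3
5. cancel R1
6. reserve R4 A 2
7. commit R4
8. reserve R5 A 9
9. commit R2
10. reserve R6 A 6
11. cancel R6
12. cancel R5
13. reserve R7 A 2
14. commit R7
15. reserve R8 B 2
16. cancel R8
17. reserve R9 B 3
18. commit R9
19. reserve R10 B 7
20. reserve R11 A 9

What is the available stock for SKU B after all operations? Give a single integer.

Answer: 25

Derivation:
Step 1: reserve R1 B 6 -> on_hand[A=49 B=41] avail[A=49 B=35] open={R1}
Step 2: reserve R2 B 6 -> on_hand[A=49 B=41] avail[A=49 B=29] open={R1,R2}
Step 3: reserve R3 A 4 -> on_hand[A=49 B=41] avail[A=45 B=29] open={R1,R2,R3}
Step 4: commit R3 -> on_hand[A=45 B=41] avail[A=45 B=29] open={R1,R2}
Step 5: cancel R1 -> on_hand[A=45 B=41] avail[A=45 B=35] open={R2}
Step 6: reserve R4 A 2 -> on_hand[A=45 B=41] avail[A=43 B=35] open={R2,R4}
Step 7: commit R4 -> on_hand[A=43 B=41] avail[A=43 B=35] open={R2}
Step 8: reserve R5 A 9 -> on_hand[A=43 B=41] avail[A=34 B=35] open={R2,R5}
Step 9: commit R2 -> on_hand[A=43 B=35] avail[A=34 B=35] open={R5}
Step 10: reserve R6 A 6 -> on_hand[A=43 B=35] avail[A=28 B=35] open={R5,R6}
Step 11: cancel R6 -> on_hand[A=43 B=35] avail[A=34 B=35] open={R5}
Step 12: cancel R5 -> on_hand[A=43 B=35] avail[A=43 B=35] open={}
Step 13: reserve R7 A 2 -> on_hand[A=43 B=35] avail[A=41 B=35] open={R7}
Step 14: commit R7 -> on_hand[A=41 B=35] avail[A=41 B=35] open={}
Step 15: reserve R8 B 2 -> on_hand[A=41 B=35] avail[A=41 B=33] open={R8}
Step 16: cancel R8 -> on_hand[A=41 B=35] avail[A=41 B=35] open={}
Step 17: reserve R9 B 3 -> on_hand[A=41 B=35] avail[A=41 B=32] open={R9}
Step 18: commit R9 -> on_hand[A=41 B=32] avail[A=41 B=32] open={}
Step 19: reserve R10 B 7 -> on_hand[A=41 B=32] avail[A=41 B=25] open={R10}
Step 20: reserve R11 A 9 -> on_hand[A=41 B=32] avail[A=32 B=25] open={R10,R11}
Final available[B] = 25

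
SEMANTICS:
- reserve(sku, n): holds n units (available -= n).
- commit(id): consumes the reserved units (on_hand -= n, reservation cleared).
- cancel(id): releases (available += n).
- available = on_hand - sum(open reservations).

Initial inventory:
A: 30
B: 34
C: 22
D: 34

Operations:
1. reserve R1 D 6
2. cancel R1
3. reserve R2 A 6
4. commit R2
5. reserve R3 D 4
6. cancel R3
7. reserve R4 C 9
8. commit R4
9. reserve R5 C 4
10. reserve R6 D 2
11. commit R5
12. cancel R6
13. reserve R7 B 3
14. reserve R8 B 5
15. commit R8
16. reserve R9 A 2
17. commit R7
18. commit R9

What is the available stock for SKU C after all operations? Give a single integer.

Answer: 9

Derivation:
Step 1: reserve R1 D 6 -> on_hand[A=30 B=34 C=22 D=34] avail[A=30 B=34 C=22 D=28] open={R1}
Step 2: cancel R1 -> on_hand[A=30 B=34 C=22 D=34] avail[A=30 B=34 C=22 D=34] open={}
Step 3: reserve R2 A 6 -> on_hand[A=30 B=34 C=22 D=34] avail[A=24 B=34 C=22 D=34] open={R2}
Step 4: commit R2 -> on_hand[A=24 B=34 C=22 D=34] avail[A=24 B=34 C=22 D=34] open={}
Step 5: reserve R3 D 4 -> on_hand[A=24 B=34 C=22 D=34] avail[A=24 B=34 C=22 D=30] open={R3}
Step 6: cancel R3 -> on_hand[A=24 B=34 C=22 D=34] avail[A=24 B=34 C=22 D=34] open={}
Step 7: reserve R4 C 9 -> on_hand[A=24 B=34 C=22 D=34] avail[A=24 B=34 C=13 D=34] open={R4}
Step 8: commit R4 -> on_hand[A=24 B=34 C=13 D=34] avail[A=24 B=34 C=13 D=34] open={}
Step 9: reserve R5 C 4 -> on_hand[A=24 B=34 C=13 D=34] avail[A=24 B=34 C=9 D=34] open={R5}
Step 10: reserve R6 D 2 -> on_hand[A=24 B=34 C=13 D=34] avail[A=24 B=34 C=9 D=32] open={R5,R6}
Step 11: commit R5 -> on_hand[A=24 B=34 C=9 D=34] avail[A=24 B=34 C=9 D=32] open={R6}
Step 12: cancel R6 -> on_hand[A=24 B=34 C=9 D=34] avail[A=24 B=34 C=9 D=34] open={}
Step 13: reserve R7 B 3 -> on_hand[A=24 B=34 C=9 D=34] avail[A=24 B=31 C=9 D=34] open={R7}
Step 14: reserve R8 B 5 -> on_hand[A=24 B=34 C=9 D=34] avail[A=24 B=26 C=9 D=34] open={R7,R8}
Step 15: commit R8 -> on_hand[A=24 B=29 C=9 D=34] avail[A=24 B=26 C=9 D=34] open={R7}
Step 16: reserve R9 A 2 -> on_hand[A=24 B=29 C=9 D=34] avail[A=22 B=26 C=9 D=34] open={R7,R9}
Step 17: commit R7 -> on_hand[A=24 B=26 C=9 D=34] avail[A=22 B=26 C=9 D=34] open={R9}
Step 18: commit R9 -> on_hand[A=22 B=26 C=9 D=34] avail[A=22 B=26 C=9 D=34] open={}
Final available[C] = 9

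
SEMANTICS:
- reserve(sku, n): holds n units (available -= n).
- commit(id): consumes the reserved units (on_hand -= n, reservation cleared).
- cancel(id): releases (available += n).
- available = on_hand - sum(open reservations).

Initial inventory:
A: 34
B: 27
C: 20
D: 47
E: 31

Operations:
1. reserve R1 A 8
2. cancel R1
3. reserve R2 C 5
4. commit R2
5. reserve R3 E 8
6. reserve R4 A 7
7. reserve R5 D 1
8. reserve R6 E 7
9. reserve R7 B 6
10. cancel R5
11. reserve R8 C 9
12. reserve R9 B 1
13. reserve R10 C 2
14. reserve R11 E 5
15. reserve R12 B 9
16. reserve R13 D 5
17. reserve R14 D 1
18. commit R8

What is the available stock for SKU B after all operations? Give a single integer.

Step 1: reserve R1 A 8 -> on_hand[A=34 B=27 C=20 D=47 E=31] avail[A=26 B=27 C=20 D=47 E=31] open={R1}
Step 2: cancel R1 -> on_hand[A=34 B=27 C=20 D=47 E=31] avail[A=34 B=27 C=20 D=47 E=31] open={}
Step 3: reserve R2 C 5 -> on_hand[A=34 B=27 C=20 D=47 E=31] avail[A=34 B=27 C=15 D=47 E=31] open={R2}
Step 4: commit R2 -> on_hand[A=34 B=27 C=15 D=47 E=31] avail[A=34 B=27 C=15 D=47 E=31] open={}
Step 5: reserve R3 E 8 -> on_hand[A=34 B=27 C=15 D=47 E=31] avail[A=34 B=27 C=15 D=47 E=23] open={R3}
Step 6: reserve R4 A 7 -> on_hand[A=34 B=27 C=15 D=47 E=31] avail[A=27 B=27 C=15 D=47 E=23] open={R3,R4}
Step 7: reserve R5 D 1 -> on_hand[A=34 B=27 C=15 D=47 E=31] avail[A=27 B=27 C=15 D=46 E=23] open={R3,R4,R5}
Step 8: reserve R6 E 7 -> on_hand[A=34 B=27 C=15 D=47 E=31] avail[A=27 B=27 C=15 D=46 E=16] open={R3,R4,R5,R6}
Step 9: reserve R7 B 6 -> on_hand[A=34 B=27 C=15 D=47 E=31] avail[A=27 B=21 C=15 D=46 E=16] open={R3,R4,R5,R6,R7}
Step 10: cancel R5 -> on_hand[A=34 B=27 C=15 D=47 E=31] avail[A=27 B=21 C=15 D=47 E=16] open={R3,R4,R6,R7}
Step 11: reserve R8 C 9 -> on_hand[A=34 B=27 C=15 D=47 E=31] avail[A=27 B=21 C=6 D=47 E=16] open={R3,R4,R6,R7,R8}
Step 12: reserve R9 B 1 -> on_hand[A=34 B=27 C=15 D=47 E=31] avail[A=27 B=20 C=6 D=47 E=16] open={R3,R4,R6,R7,R8,R9}
Step 13: reserve R10 C 2 -> on_hand[A=34 B=27 C=15 D=47 E=31] avail[A=27 B=20 C=4 D=47 E=16] open={R10,R3,R4,R6,R7,R8,R9}
Step 14: reserve R11 E 5 -> on_hand[A=34 B=27 C=15 D=47 E=31] avail[A=27 B=20 C=4 D=47 E=11] open={R10,R11,R3,R4,R6,R7,R8,R9}
Step 15: reserve R12 B 9 -> on_hand[A=34 B=27 C=15 D=47 E=31] avail[A=27 B=11 C=4 D=47 E=11] open={R10,R11,R12,R3,R4,R6,R7,R8,R9}
Step 16: reserve R13 D 5 -> on_hand[A=34 B=27 C=15 D=47 E=31] avail[A=27 B=11 C=4 D=42 E=11] open={R10,R11,R12,R13,R3,R4,R6,R7,R8,R9}
Step 17: reserve R14 D 1 -> on_hand[A=34 B=27 C=15 D=47 E=31] avail[A=27 B=11 C=4 D=41 E=11] open={R10,R11,R12,R13,R14,R3,R4,R6,R7,R8,R9}
Step 18: commit R8 -> on_hand[A=34 B=27 C=6 D=47 E=31] avail[A=27 B=11 C=4 D=41 E=11] open={R10,R11,R12,R13,R14,R3,R4,R6,R7,R9}
Final available[B] = 11

Answer: 11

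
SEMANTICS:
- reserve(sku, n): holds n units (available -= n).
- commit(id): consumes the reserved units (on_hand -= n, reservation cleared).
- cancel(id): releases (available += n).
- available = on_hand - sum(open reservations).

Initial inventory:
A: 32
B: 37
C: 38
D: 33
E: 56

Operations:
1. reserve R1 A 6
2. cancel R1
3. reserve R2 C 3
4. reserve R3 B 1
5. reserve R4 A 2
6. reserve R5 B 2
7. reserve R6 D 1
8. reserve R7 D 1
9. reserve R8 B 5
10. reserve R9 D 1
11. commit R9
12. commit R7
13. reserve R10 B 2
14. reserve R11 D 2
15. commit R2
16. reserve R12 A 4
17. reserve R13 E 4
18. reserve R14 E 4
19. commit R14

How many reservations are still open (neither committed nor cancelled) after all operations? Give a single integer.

Step 1: reserve R1 A 6 -> on_hand[A=32 B=37 C=38 D=33 E=56] avail[A=26 B=37 C=38 D=33 E=56] open={R1}
Step 2: cancel R1 -> on_hand[A=32 B=37 C=38 D=33 E=56] avail[A=32 B=37 C=38 D=33 E=56] open={}
Step 3: reserve R2 C 3 -> on_hand[A=32 B=37 C=38 D=33 E=56] avail[A=32 B=37 C=35 D=33 E=56] open={R2}
Step 4: reserve R3 B 1 -> on_hand[A=32 B=37 C=38 D=33 E=56] avail[A=32 B=36 C=35 D=33 E=56] open={R2,R3}
Step 5: reserve R4 A 2 -> on_hand[A=32 B=37 C=38 D=33 E=56] avail[A=30 B=36 C=35 D=33 E=56] open={R2,R3,R4}
Step 6: reserve R5 B 2 -> on_hand[A=32 B=37 C=38 D=33 E=56] avail[A=30 B=34 C=35 D=33 E=56] open={R2,R3,R4,R5}
Step 7: reserve R6 D 1 -> on_hand[A=32 B=37 C=38 D=33 E=56] avail[A=30 B=34 C=35 D=32 E=56] open={R2,R3,R4,R5,R6}
Step 8: reserve R7 D 1 -> on_hand[A=32 B=37 C=38 D=33 E=56] avail[A=30 B=34 C=35 D=31 E=56] open={R2,R3,R4,R5,R6,R7}
Step 9: reserve R8 B 5 -> on_hand[A=32 B=37 C=38 D=33 E=56] avail[A=30 B=29 C=35 D=31 E=56] open={R2,R3,R4,R5,R6,R7,R8}
Step 10: reserve R9 D 1 -> on_hand[A=32 B=37 C=38 D=33 E=56] avail[A=30 B=29 C=35 D=30 E=56] open={R2,R3,R4,R5,R6,R7,R8,R9}
Step 11: commit R9 -> on_hand[A=32 B=37 C=38 D=32 E=56] avail[A=30 B=29 C=35 D=30 E=56] open={R2,R3,R4,R5,R6,R7,R8}
Step 12: commit R7 -> on_hand[A=32 B=37 C=38 D=31 E=56] avail[A=30 B=29 C=35 D=30 E=56] open={R2,R3,R4,R5,R6,R8}
Step 13: reserve R10 B 2 -> on_hand[A=32 B=37 C=38 D=31 E=56] avail[A=30 B=27 C=35 D=30 E=56] open={R10,R2,R3,R4,R5,R6,R8}
Step 14: reserve R11 D 2 -> on_hand[A=32 B=37 C=38 D=31 E=56] avail[A=30 B=27 C=35 D=28 E=56] open={R10,R11,R2,R3,R4,R5,R6,R8}
Step 15: commit R2 -> on_hand[A=32 B=37 C=35 D=31 E=56] avail[A=30 B=27 C=35 D=28 E=56] open={R10,R11,R3,R4,R5,R6,R8}
Step 16: reserve R12 A 4 -> on_hand[A=32 B=37 C=35 D=31 E=56] avail[A=26 B=27 C=35 D=28 E=56] open={R10,R11,R12,R3,R4,R5,R6,R8}
Step 17: reserve R13 E 4 -> on_hand[A=32 B=37 C=35 D=31 E=56] avail[A=26 B=27 C=35 D=28 E=52] open={R10,R11,R12,R13,R3,R4,R5,R6,R8}
Step 18: reserve R14 E 4 -> on_hand[A=32 B=37 C=35 D=31 E=56] avail[A=26 B=27 C=35 D=28 E=48] open={R10,R11,R12,R13,R14,R3,R4,R5,R6,R8}
Step 19: commit R14 -> on_hand[A=32 B=37 C=35 D=31 E=52] avail[A=26 B=27 C=35 D=28 E=48] open={R10,R11,R12,R13,R3,R4,R5,R6,R8}
Open reservations: ['R10', 'R11', 'R12', 'R13', 'R3', 'R4', 'R5', 'R6', 'R8'] -> 9

Answer: 9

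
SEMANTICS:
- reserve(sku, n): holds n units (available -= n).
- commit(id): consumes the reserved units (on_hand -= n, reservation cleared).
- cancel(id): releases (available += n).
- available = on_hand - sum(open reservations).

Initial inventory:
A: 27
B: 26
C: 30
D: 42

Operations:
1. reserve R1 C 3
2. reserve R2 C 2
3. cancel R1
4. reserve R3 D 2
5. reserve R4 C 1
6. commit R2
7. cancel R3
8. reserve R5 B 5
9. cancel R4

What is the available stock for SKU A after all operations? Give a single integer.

Answer: 27

Derivation:
Step 1: reserve R1 C 3 -> on_hand[A=27 B=26 C=30 D=42] avail[A=27 B=26 C=27 D=42] open={R1}
Step 2: reserve R2 C 2 -> on_hand[A=27 B=26 C=30 D=42] avail[A=27 B=26 C=25 D=42] open={R1,R2}
Step 3: cancel R1 -> on_hand[A=27 B=26 C=30 D=42] avail[A=27 B=26 C=28 D=42] open={R2}
Step 4: reserve R3 D 2 -> on_hand[A=27 B=26 C=30 D=42] avail[A=27 B=26 C=28 D=40] open={R2,R3}
Step 5: reserve R4 C 1 -> on_hand[A=27 B=26 C=30 D=42] avail[A=27 B=26 C=27 D=40] open={R2,R3,R4}
Step 6: commit R2 -> on_hand[A=27 B=26 C=28 D=42] avail[A=27 B=26 C=27 D=40] open={R3,R4}
Step 7: cancel R3 -> on_hand[A=27 B=26 C=28 D=42] avail[A=27 B=26 C=27 D=42] open={R4}
Step 8: reserve R5 B 5 -> on_hand[A=27 B=26 C=28 D=42] avail[A=27 B=21 C=27 D=42] open={R4,R5}
Step 9: cancel R4 -> on_hand[A=27 B=26 C=28 D=42] avail[A=27 B=21 C=28 D=42] open={R5}
Final available[A] = 27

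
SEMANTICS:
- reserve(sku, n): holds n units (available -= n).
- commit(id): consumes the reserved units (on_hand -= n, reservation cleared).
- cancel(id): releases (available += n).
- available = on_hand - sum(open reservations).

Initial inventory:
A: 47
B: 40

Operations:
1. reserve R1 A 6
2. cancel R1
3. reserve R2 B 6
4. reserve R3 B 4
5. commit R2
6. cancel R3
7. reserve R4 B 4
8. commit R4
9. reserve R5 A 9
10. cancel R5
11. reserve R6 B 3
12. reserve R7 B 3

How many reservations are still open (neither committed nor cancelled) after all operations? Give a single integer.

Step 1: reserve R1 A 6 -> on_hand[A=47 B=40] avail[A=41 B=40] open={R1}
Step 2: cancel R1 -> on_hand[A=47 B=40] avail[A=47 B=40] open={}
Step 3: reserve R2 B 6 -> on_hand[A=47 B=40] avail[A=47 B=34] open={R2}
Step 4: reserve R3 B 4 -> on_hand[A=47 B=40] avail[A=47 B=30] open={R2,R3}
Step 5: commit R2 -> on_hand[A=47 B=34] avail[A=47 B=30] open={R3}
Step 6: cancel R3 -> on_hand[A=47 B=34] avail[A=47 B=34] open={}
Step 7: reserve R4 B 4 -> on_hand[A=47 B=34] avail[A=47 B=30] open={R4}
Step 8: commit R4 -> on_hand[A=47 B=30] avail[A=47 B=30] open={}
Step 9: reserve R5 A 9 -> on_hand[A=47 B=30] avail[A=38 B=30] open={R5}
Step 10: cancel R5 -> on_hand[A=47 B=30] avail[A=47 B=30] open={}
Step 11: reserve R6 B 3 -> on_hand[A=47 B=30] avail[A=47 B=27] open={R6}
Step 12: reserve R7 B 3 -> on_hand[A=47 B=30] avail[A=47 B=24] open={R6,R7}
Open reservations: ['R6', 'R7'] -> 2

Answer: 2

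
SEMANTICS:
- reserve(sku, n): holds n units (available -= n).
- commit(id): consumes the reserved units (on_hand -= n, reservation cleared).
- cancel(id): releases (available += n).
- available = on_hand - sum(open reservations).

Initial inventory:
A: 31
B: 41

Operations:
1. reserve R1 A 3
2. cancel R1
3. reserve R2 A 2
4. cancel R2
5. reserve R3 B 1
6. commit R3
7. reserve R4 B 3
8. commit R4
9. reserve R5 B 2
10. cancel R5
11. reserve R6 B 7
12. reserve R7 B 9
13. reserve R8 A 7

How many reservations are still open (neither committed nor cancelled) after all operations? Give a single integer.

Step 1: reserve R1 A 3 -> on_hand[A=31 B=41] avail[A=28 B=41] open={R1}
Step 2: cancel R1 -> on_hand[A=31 B=41] avail[A=31 B=41] open={}
Step 3: reserve R2 A 2 -> on_hand[A=31 B=41] avail[A=29 B=41] open={R2}
Step 4: cancel R2 -> on_hand[A=31 B=41] avail[A=31 B=41] open={}
Step 5: reserve R3 B 1 -> on_hand[A=31 B=41] avail[A=31 B=40] open={R3}
Step 6: commit R3 -> on_hand[A=31 B=40] avail[A=31 B=40] open={}
Step 7: reserve R4 B 3 -> on_hand[A=31 B=40] avail[A=31 B=37] open={R4}
Step 8: commit R4 -> on_hand[A=31 B=37] avail[A=31 B=37] open={}
Step 9: reserve R5 B 2 -> on_hand[A=31 B=37] avail[A=31 B=35] open={R5}
Step 10: cancel R5 -> on_hand[A=31 B=37] avail[A=31 B=37] open={}
Step 11: reserve R6 B 7 -> on_hand[A=31 B=37] avail[A=31 B=30] open={R6}
Step 12: reserve R7 B 9 -> on_hand[A=31 B=37] avail[A=31 B=21] open={R6,R7}
Step 13: reserve R8 A 7 -> on_hand[A=31 B=37] avail[A=24 B=21] open={R6,R7,R8}
Open reservations: ['R6', 'R7', 'R8'] -> 3

Answer: 3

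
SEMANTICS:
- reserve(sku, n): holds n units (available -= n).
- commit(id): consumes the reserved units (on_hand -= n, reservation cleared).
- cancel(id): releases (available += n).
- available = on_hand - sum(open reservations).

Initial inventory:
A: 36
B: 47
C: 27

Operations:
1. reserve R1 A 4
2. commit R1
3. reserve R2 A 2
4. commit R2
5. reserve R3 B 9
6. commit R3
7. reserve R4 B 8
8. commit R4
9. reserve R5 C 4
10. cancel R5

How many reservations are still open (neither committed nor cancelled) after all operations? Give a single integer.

Answer: 0

Derivation:
Step 1: reserve R1 A 4 -> on_hand[A=36 B=47 C=27] avail[A=32 B=47 C=27] open={R1}
Step 2: commit R1 -> on_hand[A=32 B=47 C=27] avail[A=32 B=47 C=27] open={}
Step 3: reserve R2 A 2 -> on_hand[A=32 B=47 C=27] avail[A=30 B=47 C=27] open={R2}
Step 4: commit R2 -> on_hand[A=30 B=47 C=27] avail[A=30 B=47 C=27] open={}
Step 5: reserve R3 B 9 -> on_hand[A=30 B=47 C=27] avail[A=30 B=38 C=27] open={R3}
Step 6: commit R3 -> on_hand[A=30 B=38 C=27] avail[A=30 B=38 C=27] open={}
Step 7: reserve R4 B 8 -> on_hand[A=30 B=38 C=27] avail[A=30 B=30 C=27] open={R4}
Step 8: commit R4 -> on_hand[A=30 B=30 C=27] avail[A=30 B=30 C=27] open={}
Step 9: reserve R5 C 4 -> on_hand[A=30 B=30 C=27] avail[A=30 B=30 C=23] open={R5}
Step 10: cancel R5 -> on_hand[A=30 B=30 C=27] avail[A=30 B=30 C=27] open={}
Open reservations: [] -> 0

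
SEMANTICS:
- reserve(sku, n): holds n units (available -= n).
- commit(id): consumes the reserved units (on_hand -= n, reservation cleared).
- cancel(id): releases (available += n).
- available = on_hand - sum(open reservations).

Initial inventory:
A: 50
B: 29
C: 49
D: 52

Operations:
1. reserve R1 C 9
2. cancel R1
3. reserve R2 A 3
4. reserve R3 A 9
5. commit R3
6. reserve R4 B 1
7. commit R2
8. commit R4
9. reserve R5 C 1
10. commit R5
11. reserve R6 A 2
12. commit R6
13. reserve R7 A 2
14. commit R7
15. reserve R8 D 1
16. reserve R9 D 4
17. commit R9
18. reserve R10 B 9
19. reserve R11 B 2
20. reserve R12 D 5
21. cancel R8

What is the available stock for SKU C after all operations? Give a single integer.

Answer: 48

Derivation:
Step 1: reserve R1 C 9 -> on_hand[A=50 B=29 C=49 D=52] avail[A=50 B=29 C=40 D=52] open={R1}
Step 2: cancel R1 -> on_hand[A=50 B=29 C=49 D=52] avail[A=50 B=29 C=49 D=52] open={}
Step 3: reserve R2 A 3 -> on_hand[A=50 B=29 C=49 D=52] avail[A=47 B=29 C=49 D=52] open={R2}
Step 4: reserve R3 A 9 -> on_hand[A=50 B=29 C=49 D=52] avail[A=38 B=29 C=49 D=52] open={R2,R3}
Step 5: commit R3 -> on_hand[A=41 B=29 C=49 D=52] avail[A=38 B=29 C=49 D=52] open={R2}
Step 6: reserve R4 B 1 -> on_hand[A=41 B=29 C=49 D=52] avail[A=38 B=28 C=49 D=52] open={R2,R4}
Step 7: commit R2 -> on_hand[A=38 B=29 C=49 D=52] avail[A=38 B=28 C=49 D=52] open={R4}
Step 8: commit R4 -> on_hand[A=38 B=28 C=49 D=52] avail[A=38 B=28 C=49 D=52] open={}
Step 9: reserve R5 C 1 -> on_hand[A=38 B=28 C=49 D=52] avail[A=38 B=28 C=48 D=52] open={R5}
Step 10: commit R5 -> on_hand[A=38 B=28 C=48 D=52] avail[A=38 B=28 C=48 D=52] open={}
Step 11: reserve R6 A 2 -> on_hand[A=38 B=28 C=48 D=52] avail[A=36 B=28 C=48 D=52] open={R6}
Step 12: commit R6 -> on_hand[A=36 B=28 C=48 D=52] avail[A=36 B=28 C=48 D=52] open={}
Step 13: reserve R7 A 2 -> on_hand[A=36 B=28 C=48 D=52] avail[A=34 B=28 C=48 D=52] open={R7}
Step 14: commit R7 -> on_hand[A=34 B=28 C=48 D=52] avail[A=34 B=28 C=48 D=52] open={}
Step 15: reserve R8 D 1 -> on_hand[A=34 B=28 C=48 D=52] avail[A=34 B=28 C=48 D=51] open={R8}
Step 16: reserve R9 D 4 -> on_hand[A=34 B=28 C=48 D=52] avail[A=34 B=28 C=48 D=47] open={R8,R9}
Step 17: commit R9 -> on_hand[A=34 B=28 C=48 D=48] avail[A=34 B=28 C=48 D=47] open={R8}
Step 18: reserve R10 B 9 -> on_hand[A=34 B=28 C=48 D=48] avail[A=34 B=19 C=48 D=47] open={R10,R8}
Step 19: reserve R11 B 2 -> on_hand[A=34 B=28 C=48 D=48] avail[A=34 B=17 C=48 D=47] open={R10,R11,R8}
Step 20: reserve R12 D 5 -> on_hand[A=34 B=28 C=48 D=48] avail[A=34 B=17 C=48 D=42] open={R10,R11,R12,R8}
Step 21: cancel R8 -> on_hand[A=34 B=28 C=48 D=48] avail[A=34 B=17 C=48 D=43] open={R10,R11,R12}
Final available[C] = 48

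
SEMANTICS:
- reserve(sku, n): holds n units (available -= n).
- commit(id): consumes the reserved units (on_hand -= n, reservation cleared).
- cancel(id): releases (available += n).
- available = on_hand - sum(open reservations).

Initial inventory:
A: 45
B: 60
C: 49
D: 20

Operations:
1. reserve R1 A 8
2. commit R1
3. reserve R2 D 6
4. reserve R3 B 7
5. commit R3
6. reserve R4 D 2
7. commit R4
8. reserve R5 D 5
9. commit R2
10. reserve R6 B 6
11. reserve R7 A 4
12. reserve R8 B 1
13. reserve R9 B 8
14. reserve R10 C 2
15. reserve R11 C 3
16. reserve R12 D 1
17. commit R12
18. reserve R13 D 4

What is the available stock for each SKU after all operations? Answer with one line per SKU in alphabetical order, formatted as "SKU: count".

Step 1: reserve R1 A 8 -> on_hand[A=45 B=60 C=49 D=20] avail[A=37 B=60 C=49 D=20] open={R1}
Step 2: commit R1 -> on_hand[A=37 B=60 C=49 D=20] avail[A=37 B=60 C=49 D=20] open={}
Step 3: reserve R2 D 6 -> on_hand[A=37 B=60 C=49 D=20] avail[A=37 B=60 C=49 D=14] open={R2}
Step 4: reserve R3 B 7 -> on_hand[A=37 B=60 C=49 D=20] avail[A=37 B=53 C=49 D=14] open={R2,R3}
Step 5: commit R3 -> on_hand[A=37 B=53 C=49 D=20] avail[A=37 B=53 C=49 D=14] open={R2}
Step 6: reserve R4 D 2 -> on_hand[A=37 B=53 C=49 D=20] avail[A=37 B=53 C=49 D=12] open={R2,R4}
Step 7: commit R4 -> on_hand[A=37 B=53 C=49 D=18] avail[A=37 B=53 C=49 D=12] open={R2}
Step 8: reserve R5 D 5 -> on_hand[A=37 B=53 C=49 D=18] avail[A=37 B=53 C=49 D=7] open={R2,R5}
Step 9: commit R2 -> on_hand[A=37 B=53 C=49 D=12] avail[A=37 B=53 C=49 D=7] open={R5}
Step 10: reserve R6 B 6 -> on_hand[A=37 B=53 C=49 D=12] avail[A=37 B=47 C=49 D=7] open={R5,R6}
Step 11: reserve R7 A 4 -> on_hand[A=37 B=53 C=49 D=12] avail[A=33 B=47 C=49 D=7] open={R5,R6,R7}
Step 12: reserve R8 B 1 -> on_hand[A=37 B=53 C=49 D=12] avail[A=33 B=46 C=49 D=7] open={R5,R6,R7,R8}
Step 13: reserve R9 B 8 -> on_hand[A=37 B=53 C=49 D=12] avail[A=33 B=38 C=49 D=7] open={R5,R6,R7,R8,R9}
Step 14: reserve R10 C 2 -> on_hand[A=37 B=53 C=49 D=12] avail[A=33 B=38 C=47 D=7] open={R10,R5,R6,R7,R8,R9}
Step 15: reserve R11 C 3 -> on_hand[A=37 B=53 C=49 D=12] avail[A=33 B=38 C=44 D=7] open={R10,R11,R5,R6,R7,R8,R9}
Step 16: reserve R12 D 1 -> on_hand[A=37 B=53 C=49 D=12] avail[A=33 B=38 C=44 D=6] open={R10,R11,R12,R5,R6,R7,R8,R9}
Step 17: commit R12 -> on_hand[A=37 B=53 C=49 D=11] avail[A=33 B=38 C=44 D=6] open={R10,R11,R5,R6,R7,R8,R9}
Step 18: reserve R13 D 4 -> on_hand[A=37 B=53 C=49 D=11] avail[A=33 B=38 C=44 D=2] open={R10,R11,R13,R5,R6,R7,R8,R9}

Answer: A: 33
B: 38
C: 44
D: 2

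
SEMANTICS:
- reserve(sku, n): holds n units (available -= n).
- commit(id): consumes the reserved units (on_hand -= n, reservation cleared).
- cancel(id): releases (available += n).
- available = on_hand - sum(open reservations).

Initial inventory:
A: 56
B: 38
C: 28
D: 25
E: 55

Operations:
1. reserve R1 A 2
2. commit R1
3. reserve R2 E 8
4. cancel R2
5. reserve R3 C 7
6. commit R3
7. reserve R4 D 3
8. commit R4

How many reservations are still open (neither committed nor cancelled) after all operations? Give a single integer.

Step 1: reserve R1 A 2 -> on_hand[A=56 B=38 C=28 D=25 E=55] avail[A=54 B=38 C=28 D=25 E=55] open={R1}
Step 2: commit R1 -> on_hand[A=54 B=38 C=28 D=25 E=55] avail[A=54 B=38 C=28 D=25 E=55] open={}
Step 3: reserve R2 E 8 -> on_hand[A=54 B=38 C=28 D=25 E=55] avail[A=54 B=38 C=28 D=25 E=47] open={R2}
Step 4: cancel R2 -> on_hand[A=54 B=38 C=28 D=25 E=55] avail[A=54 B=38 C=28 D=25 E=55] open={}
Step 5: reserve R3 C 7 -> on_hand[A=54 B=38 C=28 D=25 E=55] avail[A=54 B=38 C=21 D=25 E=55] open={R3}
Step 6: commit R3 -> on_hand[A=54 B=38 C=21 D=25 E=55] avail[A=54 B=38 C=21 D=25 E=55] open={}
Step 7: reserve R4 D 3 -> on_hand[A=54 B=38 C=21 D=25 E=55] avail[A=54 B=38 C=21 D=22 E=55] open={R4}
Step 8: commit R4 -> on_hand[A=54 B=38 C=21 D=22 E=55] avail[A=54 B=38 C=21 D=22 E=55] open={}
Open reservations: [] -> 0

Answer: 0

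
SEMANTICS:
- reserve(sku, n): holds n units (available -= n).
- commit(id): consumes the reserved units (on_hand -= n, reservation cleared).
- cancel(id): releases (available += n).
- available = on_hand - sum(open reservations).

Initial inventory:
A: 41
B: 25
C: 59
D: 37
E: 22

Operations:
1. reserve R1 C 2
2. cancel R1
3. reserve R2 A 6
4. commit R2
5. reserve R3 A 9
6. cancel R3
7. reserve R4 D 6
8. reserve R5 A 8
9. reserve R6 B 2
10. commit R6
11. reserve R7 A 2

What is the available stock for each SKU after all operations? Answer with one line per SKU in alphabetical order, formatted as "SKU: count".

Step 1: reserve R1 C 2 -> on_hand[A=41 B=25 C=59 D=37 E=22] avail[A=41 B=25 C=57 D=37 E=22] open={R1}
Step 2: cancel R1 -> on_hand[A=41 B=25 C=59 D=37 E=22] avail[A=41 B=25 C=59 D=37 E=22] open={}
Step 3: reserve R2 A 6 -> on_hand[A=41 B=25 C=59 D=37 E=22] avail[A=35 B=25 C=59 D=37 E=22] open={R2}
Step 4: commit R2 -> on_hand[A=35 B=25 C=59 D=37 E=22] avail[A=35 B=25 C=59 D=37 E=22] open={}
Step 5: reserve R3 A 9 -> on_hand[A=35 B=25 C=59 D=37 E=22] avail[A=26 B=25 C=59 D=37 E=22] open={R3}
Step 6: cancel R3 -> on_hand[A=35 B=25 C=59 D=37 E=22] avail[A=35 B=25 C=59 D=37 E=22] open={}
Step 7: reserve R4 D 6 -> on_hand[A=35 B=25 C=59 D=37 E=22] avail[A=35 B=25 C=59 D=31 E=22] open={R4}
Step 8: reserve R5 A 8 -> on_hand[A=35 B=25 C=59 D=37 E=22] avail[A=27 B=25 C=59 D=31 E=22] open={R4,R5}
Step 9: reserve R6 B 2 -> on_hand[A=35 B=25 C=59 D=37 E=22] avail[A=27 B=23 C=59 D=31 E=22] open={R4,R5,R6}
Step 10: commit R6 -> on_hand[A=35 B=23 C=59 D=37 E=22] avail[A=27 B=23 C=59 D=31 E=22] open={R4,R5}
Step 11: reserve R7 A 2 -> on_hand[A=35 B=23 C=59 D=37 E=22] avail[A=25 B=23 C=59 D=31 E=22] open={R4,R5,R7}

Answer: A: 25
B: 23
C: 59
D: 31
E: 22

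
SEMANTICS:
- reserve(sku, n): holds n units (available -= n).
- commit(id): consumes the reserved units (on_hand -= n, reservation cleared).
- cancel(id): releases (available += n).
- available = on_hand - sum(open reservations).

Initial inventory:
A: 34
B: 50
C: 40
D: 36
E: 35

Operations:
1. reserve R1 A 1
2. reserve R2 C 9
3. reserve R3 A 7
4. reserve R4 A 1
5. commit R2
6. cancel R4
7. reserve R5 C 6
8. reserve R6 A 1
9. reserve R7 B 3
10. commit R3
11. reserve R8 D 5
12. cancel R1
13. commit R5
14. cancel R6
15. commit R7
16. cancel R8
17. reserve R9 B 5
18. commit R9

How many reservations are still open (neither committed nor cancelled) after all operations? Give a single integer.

Answer: 0

Derivation:
Step 1: reserve R1 A 1 -> on_hand[A=34 B=50 C=40 D=36 E=35] avail[A=33 B=50 C=40 D=36 E=35] open={R1}
Step 2: reserve R2 C 9 -> on_hand[A=34 B=50 C=40 D=36 E=35] avail[A=33 B=50 C=31 D=36 E=35] open={R1,R2}
Step 3: reserve R3 A 7 -> on_hand[A=34 B=50 C=40 D=36 E=35] avail[A=26 B=50 C=31 D=36 E=35] open={R1,R2,R3}
Step 4: reserve R4 A 1 -> on_hand[A=34 B=50 C=40 D=36 E=35] avail[A=25 B=50 C=31 D=36 E=35] open={R1,R2,R3,R4}
Step 5: commit R2 -> on_hand[A=34 B=50 C=31 D=36 E=35] avail[A=25 B=50 C=31 D=36 E=35] open={R1,R3,R4}
Step 6: cancel R4 -> on_hand[A=34 B=50 C=31 D=36 E=35] avail[A=26 B=50 C=31 D=36 E=35] open={R1,R3}
Step 7: reserve R5 C 6 -> on_hand[A=34 B=50 C=31 D=36 E=35] avail[A=26 B=50 C=25 D=36 E=35] open={R1,R3,R5}
Step 8: reserve R6 A 1 -> on_hand[A=34 B=50 C=31 D=36 E=35] avail[A=25 B=50 C=25 D=36 E=35] open={R1,R3,R5,R6}
Step 9: reserve R7 B 3 -> on_hand[A=34 B=50 C=31 D=36 E=35] avail[A=25 B=47 C=25 D=36 E=35] open={R1,R3,R5,R6,R7}
Step 10: commit R3 -> on_hand[A=27 B=50 C=31 D=36 E=35] avail[A=25 B=47 C=25 D=36 E=35] open={R1,R5,R6,R7}
Step 11: reserve R8 D 5 -> on_hand[A=27 B=50 C=31 D=36 E=35] avail[A=25 B=47 C=25 D=31 E=35] open={R1,R5,R6,R7,R8}
Step 12: cancel R1 -> on_hand[A=27 B=50 C=31 D=36 E=35] avail[A=26 B=47 C=25 D=31 E=35] open={R5,R6,R7,R8}
Step 13: commit R5 -> on_hand[A=27 B=50 C=25 D=36 E=35] avail[A=26 B=47 C=25 D=31 E=35] open={R6,R7,R8}
Step 14: cancel R6 -> on_hand[A=27 B=50 C=25 D=36 E=35] avail[A=27 B=47 C=25 D=31 E=35] open={R7,R8}
Step 15: commit R7 -> on_hand[A=27 B=47 C=25 D=36 E=35] avail[A=27 B=47 C=25 D=31 E=35] open={R8}
Step 16: cancel R8 -> on_hand[A=27 B=47 C=25 D=36 E=35] avail[A=27 B=47 C=25 D=36 E=35] open={}
Step 17: reserve R9 B 5 -> on_hand[A=27 B=47 C=25 D=36 E=35] avail[A=27 B=42 C=25 D=36 E=35] open={R9}
Step 18: commit R9 -> on_hand[A=27 B=42 C=25 D=36 E=35] avail[A=27 B=42 C=25 D=36 E=35] open={}
Open reservations: [] -> 0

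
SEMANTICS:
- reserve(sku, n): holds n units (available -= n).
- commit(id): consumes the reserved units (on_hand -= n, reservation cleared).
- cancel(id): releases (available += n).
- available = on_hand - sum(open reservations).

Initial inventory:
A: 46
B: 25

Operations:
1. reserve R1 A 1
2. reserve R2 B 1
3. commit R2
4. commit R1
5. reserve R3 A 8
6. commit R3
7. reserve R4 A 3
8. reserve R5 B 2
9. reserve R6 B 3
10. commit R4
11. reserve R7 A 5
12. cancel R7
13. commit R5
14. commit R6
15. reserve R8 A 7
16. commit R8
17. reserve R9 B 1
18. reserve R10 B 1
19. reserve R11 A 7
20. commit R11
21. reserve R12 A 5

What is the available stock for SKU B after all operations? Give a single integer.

Answer: 17

Derivation:
Step 1: reserve R1 A 1 -> on_hand[A=46 B=25] avail[A=45 B=25] open={R1}
Step 2: reserve R2 B 1 -> on_hand[A=46 B=25] avail[A=45 B=24] open={R1,R2}
Step 3: commit R2 -> on_hand[A=46 B=24] avail[A=45 B=24] open={R1}
Step 4: commit R1 -> on_hand[A=45 B=24] avail[A=45 B=24] open={}
Step 5: reserve R3 A 8 -> on_hand[A=45 B=24] avail[A=37 B=24] open={R3}
Step 6: commit R3 -> on_hand[A=37 B=24] avail[A=37 B=24] open={}
Step 7: reserve R4 A 3 -> on_hand[A=37 B=24] avail[A=34 B=24] open={R4}
Step 8: reserve R5 B 2 -> on_hand[A=37 B=24] avail[A=34 B=22] open={R4,R5}
Step 9: reserve R6 B 3 -> on_hand[A=37 B=24] avail[A=34 B=19] open={R4,R5,R6}
Step 10: commit R4 -> on_hand[A=34 B=24] avail[A=34 B=19] open={R5,R6}
Step 11: reserve R7 A 5 -> on_hand[A=34 B=24] avail[A=29 B=19] open={R5,R6,R7}
Step 12: cancel R7 -> on_hand[A=34 B=24] avail[A=34 B=19] open={R5,R6}
Step 13: commit R5 -> on_hand[A=34 B=22] avail[A=34 B=19] open={R6}
Step 14: commit R6 -> on_hand[A=34 B=19] avail[A=34 B=19] open={}
Step 15: reserve R8 A 7 -> on_hand[A=34 B=19] avail[A=27 B=19] open={R8}
Step 16: commit R8 -> on_hand[A=27 B=19] avail[A=27 B=19] open={}
Step 17: reserve R9 B 1 -> on_hand[A=27 B=19] avail[A=27 B=18] open={R9}
Step 18: reserve R10 B 1 -> on_hand[A=27 B=19] avail[A=27 B=17] open={R10,R9}
Step 19: reserve R11 A 7 -> on_hand[A=27 B=19] avail[A=20 B=17] open={R10,R11,R9}
Step 20: commit R11 -> on_hand[A=20 B=19] avail[A=20 B=17] open={R10,R9}
Step 21: reserve R12 A 5 -> on_hand[A=20 B=19] avail[A=15 B=17] open={R10,R12,R9}
Final available[B] = 17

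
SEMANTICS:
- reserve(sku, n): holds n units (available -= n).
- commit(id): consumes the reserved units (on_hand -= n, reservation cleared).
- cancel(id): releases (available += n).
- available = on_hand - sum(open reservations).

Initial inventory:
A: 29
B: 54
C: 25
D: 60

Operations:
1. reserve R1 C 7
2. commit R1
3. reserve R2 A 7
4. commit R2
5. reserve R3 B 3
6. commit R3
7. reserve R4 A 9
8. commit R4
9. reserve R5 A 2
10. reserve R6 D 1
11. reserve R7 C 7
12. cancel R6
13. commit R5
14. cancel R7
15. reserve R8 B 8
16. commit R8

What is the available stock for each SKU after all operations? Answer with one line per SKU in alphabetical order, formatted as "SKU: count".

Answer: A: 11
B: 43
C: 18
D: 60

Derivation:
Step 1: reserve R1 C 7 -> on_hand[A=29 B=54 C=25 D=60] avail[A=29 B=54 C=18 D=60] open={R1}
Step 2: commit R1 -> on_hand[A=29 B=54 C=18 D=60] avail[A=29 B=54 C=18 D=60] open={}
Step 3: reserve R2 A 7 -> on_hand[A=29 B=54 C=18 D=60] avail[A=22 B=54 C=18 D=60] open={R2}
Step 4: commit R2 -> on_hand[A=22 B=54 C=18 D=60] avail[A=22 B=54 C=18 D=60] open={}
Step 5: reserve R3 B 3 -> on_hand[A=22 B=54 C=18 D=60] avail[A=22 B=51 C=18 D=60] open={R3}
Step 6: commit R3 -> on_hand[A=22 B=51 C=18 D=60] avail[A=22 B=51 C=18 D=60] open={}
Step 7: reserve R4 A 9 -> on_hand[A=22 B=51 C=18 D=60] avail[A=13 B=51 C=18 D=60] open={R4}
Step 8: commit R4 -> on_hand[A=13 B=51 C=18 D=60] avail[A=13 B=51 C=18 D=60] open={}
Step 9: reserve R5 A 2 -> on_hand[A=13 B=51 C=18 D=60] avail[A=11 B=51 C=18 D=60] open={R5}
Step 10: reserve R6 D 1 -> on_hand[A=13 B=51 C=18 D=60] avail[A=11 B=51 C=18 D=59] open={R5,R6}
Step 11: reserve R7 C 7 -> on_hand[A=13 B=51 C=18 D=60] avail[A=11 B=51 C=11 D=59] open={R5,R6,R7}
Step 12: cancel R6 -> on_hand[A=13 B=51 C=18 D=60] avail[A=11 B=51 C=11 D=60] open={R5,R7}
Step 13: commit R5 -> on_hand[A=11 B=51 C=18 D=60] avail[A=11 B=51 C=11 D=60] open={R7}
Step 14: cancel R7 -> on_hand[A=11 B=51 C=18 D=60] avail[A=11 B=51 C=18 D=60] open={}
Step 15: reserve R8 B 8 -> on_hand[A=11 B=51 C=18 D=60] avail[A=11 B=43 C=18 D=60] open={R8}
Step 16: commit R8 -> on_hand[A=11 B=43 C=18 D=60] avail[A=11 B=43 C=18 D=60] open={}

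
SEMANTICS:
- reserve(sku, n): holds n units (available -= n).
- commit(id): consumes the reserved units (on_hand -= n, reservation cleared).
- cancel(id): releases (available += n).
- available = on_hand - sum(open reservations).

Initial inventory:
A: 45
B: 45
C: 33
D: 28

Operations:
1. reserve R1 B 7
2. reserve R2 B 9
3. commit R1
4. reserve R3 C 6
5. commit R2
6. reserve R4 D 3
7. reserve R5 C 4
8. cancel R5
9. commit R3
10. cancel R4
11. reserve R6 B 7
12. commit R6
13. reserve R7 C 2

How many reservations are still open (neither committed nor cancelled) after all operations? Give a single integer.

Step 1: reserve R1 B 7 -> on_hand[A=45 B=45 C=33 D=28] avail[A=45 B=38 C=33 D=28] open={R1}
Step 2: reserve R2 B 9 -> on_hand[A=45 B=45 C=33 D=28] avail[A=45 B=29 C=33 D=28] open={R1,R2}
Step 3: commit R1 -> on_hand[A=45 B=38 C=33 D=28] avail[A=45 B=29 C=33 D=28] open={R2}
Step 4: reserve R3 C 6 -> on_hand[A=45 B=38 C=33 D=28] avail[A=45 B=29 C=27 D=28] open={R2,R3}
Step 5: commit R2 -> on_hand[A=45 B=29 C=33 D=28] avail[A=45 B=29 C=27 D=28] open={R3}
Step 6: reserve R4 D 3 -> on_hand[A=45 B=29 C=33 D=28] avail[A=45 B=29 C=27 D=25] open={R3,R4}
Step 7: reserve R5 C 4 -> on_hand[A=45 B=29 C=33 D=28] avail[A=45 B=29 C=23 D=25] open={R3,R4,R5}
Step 8: cancel R5 -> on_hand[A=45 B=29 C=33 D=28] avail[A=45 B=29 C=27 D=25] open={R3,R4}
Step 9: commit R3 -> on_hand[A=45 B=29 C=27 D=28] avail[A=45 B=29 C=27 D=25] open={R4}
Step 10: cancel R4 -> on_hand[A=45 B=29 C=27 D=28] avail[A=45 B=29 C=27 D=28] open={}
Step 11: reserve R6 B 7 -> on_hand[A=45 B=29 C=27 D=28] avail[A=45 B=22 C=27 D=28] open={R6}
Step 12: commit R6 -> on_hand[A=45 B=22 C=27 D=28] avail[A=45 B=22 C=27 D=28] open={}
Step 13: reserve R7 C 2 -> on_hand[A=45 B=22 C=27 D=28] avail[A=45 B=22 C=25 D=28] open={R7}
Open reservations: ['R7'] -> 1

Answer: 1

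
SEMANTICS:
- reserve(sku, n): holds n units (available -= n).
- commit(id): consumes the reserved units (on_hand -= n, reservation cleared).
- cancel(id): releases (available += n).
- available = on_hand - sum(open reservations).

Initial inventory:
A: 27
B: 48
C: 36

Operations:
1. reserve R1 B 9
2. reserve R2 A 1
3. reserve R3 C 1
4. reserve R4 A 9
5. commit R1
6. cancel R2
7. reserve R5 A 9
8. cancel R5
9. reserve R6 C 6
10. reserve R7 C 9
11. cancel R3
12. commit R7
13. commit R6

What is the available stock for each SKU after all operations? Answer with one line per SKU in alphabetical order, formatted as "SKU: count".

Step 1: reserve R1 B 9 -> on_hand[A=27 B=48 C=36] avail[A=27 B=39 C=36] open={R1}
Step 2: reserve R2 A 1 -> on_hand[A=27 B=48 C=36] avail[A=26 B=39 C=36] open={R1,R2}
Step 3: reserve R3 C 1 -> on_hand[A=27 B=48 C=36] avail[A=26 B=39 C=35] open={R1,R2,R3}
Step 4: reserve R4 A 9 -> on_hand[A=27 B=48 C=36] avail[A=17 B=39 C=35] open={R1,R2,R3,R4}
Step 5: commit R1 -> on_hand[A=27 B=39 C=36] avail[A=17 B=39 C=35] open={R2,R3,R4}
Step 6: cancel R2 -> on_hand[A=27 B=39 C=36] avail[A=18 B=39 C=35] open={R3,R4}
Step 7: reserve R5 A 9 -> on_hand[A=27 B=39 C=36] avail[A=9 B=39 C=35] open={R3,R4,R5}
Step 8: cancel R5 -> on_hand[A=27 B=39 C=36] avail[A=18 B=39 C=35] open={R3,R4}
Step 9: reserve R6 C 6 -> on_hand[A=27 B=39 C=36] avail[A=18 B=39 C=29] open={R3,R4,R6}
Step 10: reserve R7 C 9 -> on_hand[A=27 B=39 C=36] avail[A=18 B=39 C=20] open={R3,R4,R6,R7}
Step 11: cancel R3 -> on_hand[A=27 B=39 C=36] avail[A=18 B=39 C=21] open={R4,R6,R7}
Step 12: commit R7 -> on_hand[A=27 B=39 C=27] avail[A=18 B=39 C=21] open={R4,R6}
Step 13: commit R6 -> on_hand[A=27 B=39 C=21] avail[A=18 B=39 C=21] open={R4}

Answer: A: 18
B: 39
C: 21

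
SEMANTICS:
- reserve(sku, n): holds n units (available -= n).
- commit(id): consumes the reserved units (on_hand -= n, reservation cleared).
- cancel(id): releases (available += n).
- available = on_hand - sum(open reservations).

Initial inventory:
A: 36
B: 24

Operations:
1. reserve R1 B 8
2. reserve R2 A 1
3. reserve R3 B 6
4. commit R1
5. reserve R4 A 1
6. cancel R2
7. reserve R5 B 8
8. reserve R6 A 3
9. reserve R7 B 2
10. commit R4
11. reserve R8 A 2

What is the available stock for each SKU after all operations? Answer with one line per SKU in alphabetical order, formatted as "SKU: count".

Step 1: reserve R1 B 8 -> on_hand[A=36 B=24] avail[A=36 B=16] open={R1}
Step 2: reserve R2 A 1 -> on_hand[A=36 B=24] avail[A=35 B=16] open={R1,R2}
Step 3: reserve R3 B 6 -> on_hand[A=36 B=24] avail[A=35 B=10] open={R1,R2,R3}
Step 4: commit R1 -> on_hand[A=36 B=16] avail[A=35 B=10] open={R2,R3}
Step 5: reserve R4 A 1 -> on_hand[A=36 B=16] avail[A=34 B=10] open={R2,R3,R4}
Step 6: cancel R2 -> on_hand[A=36 B=16] avail[A=35 B=10] open={R3,R4}
Step 7: reserve R5 B 8 -> on_hand[A=36 B=16] avail[A=35 B=2] open={R3,R4,R5}
Step 8: reserve R6 A 3 -> on_hand[A=36 B=16] avail[A=32 B=2] open={R3,R4,R5,R6}
Step 9: reserve R7 B 2 -> on_hand[A=36 B=16] avail[A=32 B=0] open={R3,R4,R5,R6,R7}
Step 10: commit R4 -> on_hand[A=35 B=16] avail[A=32 B=0] open={R3,R5,R6,R7}
Step 11: reserve R8 A 2 -> on_hand[A=35 B=16] avail[A=30 B=0] open={R3,R5,R6,R7,R8}

Answer: A: 30
B: 0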